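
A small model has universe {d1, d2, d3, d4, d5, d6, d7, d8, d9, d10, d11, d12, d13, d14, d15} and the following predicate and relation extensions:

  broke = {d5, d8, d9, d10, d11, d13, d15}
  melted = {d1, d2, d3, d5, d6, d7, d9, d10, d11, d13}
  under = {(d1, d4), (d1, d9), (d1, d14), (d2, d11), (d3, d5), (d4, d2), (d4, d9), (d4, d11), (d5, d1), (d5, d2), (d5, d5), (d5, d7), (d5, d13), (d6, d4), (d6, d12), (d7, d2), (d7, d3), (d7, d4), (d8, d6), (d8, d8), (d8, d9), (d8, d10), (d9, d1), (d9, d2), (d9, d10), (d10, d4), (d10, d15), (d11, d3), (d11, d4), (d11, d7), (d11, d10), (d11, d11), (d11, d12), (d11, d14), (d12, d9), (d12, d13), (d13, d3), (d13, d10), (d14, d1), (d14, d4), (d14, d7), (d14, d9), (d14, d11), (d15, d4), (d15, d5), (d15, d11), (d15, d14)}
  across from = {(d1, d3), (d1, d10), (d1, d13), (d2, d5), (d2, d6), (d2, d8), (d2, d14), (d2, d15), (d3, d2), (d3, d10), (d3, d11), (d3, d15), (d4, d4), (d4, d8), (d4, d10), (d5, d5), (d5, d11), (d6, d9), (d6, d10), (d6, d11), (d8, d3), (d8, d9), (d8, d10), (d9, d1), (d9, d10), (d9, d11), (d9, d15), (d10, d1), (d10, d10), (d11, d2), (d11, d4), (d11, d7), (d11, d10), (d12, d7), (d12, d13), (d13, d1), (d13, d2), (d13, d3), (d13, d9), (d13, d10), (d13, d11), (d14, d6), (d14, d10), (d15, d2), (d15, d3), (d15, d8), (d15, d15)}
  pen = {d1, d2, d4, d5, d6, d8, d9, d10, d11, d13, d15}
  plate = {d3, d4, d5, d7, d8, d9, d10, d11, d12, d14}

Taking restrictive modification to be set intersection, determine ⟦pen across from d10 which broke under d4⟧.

⟦across from d10⟧ = {x : ⟨x, d10⟩ ∈ ⟦across from⟧} = {d1, d3, d4, d6, d8, d9, d10, d11, d13, d14}
⟦which broke⟧ = ⟦broke⟧ = {d5, d8, d9, d10, d11, d13, d15}
⟦under d4⟧ = {x : ⟨x, d4⟩ ∈ ⟦under⟧} = {d1, d6, d7, d10, d11, d14, d15}
⟦pen⟧ = {d1, d2, d4, d5, d6, d8, d9, d10, d11, d13, d15}
… ∩ ⟦across from d10⟧ = {d1, d2, d4, d5, d6, d8, d9, d10, d11, d13, d15} ∩ {d1, d3, d4, d6, d8, d9, d10, d11, d13, d14} = {d1, d4, d6, d8, d9, d10, d11, d13}
… ∩ ⟦which broke⟧ = {d1, d4, d6, d8, d9, d10, d11, d13} ∩ {d5, d8, d9, d10, d11, d13, d15} = {d8, d9, d10, d11, d13}
… ∩ ⟦under d4⟧ = {d8, d9, d10, d11, d13} ∩ {d1, d6, d7, d10, d11, d14, d15} = {d10, d11}
So ⟦pen across from d10 which broke under d4⟧ = {d10, d11}.

{d10, d11}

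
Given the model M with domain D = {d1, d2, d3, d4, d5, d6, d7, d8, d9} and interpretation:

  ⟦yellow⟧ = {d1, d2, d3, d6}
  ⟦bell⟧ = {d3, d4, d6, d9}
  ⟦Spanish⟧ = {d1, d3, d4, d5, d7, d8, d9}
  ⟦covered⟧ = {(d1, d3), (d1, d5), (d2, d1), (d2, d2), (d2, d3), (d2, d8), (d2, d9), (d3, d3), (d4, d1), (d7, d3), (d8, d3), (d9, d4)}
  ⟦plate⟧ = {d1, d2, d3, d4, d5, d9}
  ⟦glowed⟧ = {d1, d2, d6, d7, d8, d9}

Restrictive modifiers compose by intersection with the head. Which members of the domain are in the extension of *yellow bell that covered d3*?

⟦that covered d3⟧ = {x : ⟨x, d3⟩ ∈ ⟦covered⟧} = {d1, d2, d3, d7, d8}
⟦bell⟧ = {d3, d4, d6, d9}
… ∩ ⟦that covered d3⟧ = {d3, d4, d6, d9} ∩ {d1, d2, d3, d7, d8} = {d3}
… ∩ ⟦yellow⟧ = {d3} ∩ {d1, d2, d3, d6} = {d3}
So ⟦yellow bell that covered d3⟧ = {d3}.

{d3}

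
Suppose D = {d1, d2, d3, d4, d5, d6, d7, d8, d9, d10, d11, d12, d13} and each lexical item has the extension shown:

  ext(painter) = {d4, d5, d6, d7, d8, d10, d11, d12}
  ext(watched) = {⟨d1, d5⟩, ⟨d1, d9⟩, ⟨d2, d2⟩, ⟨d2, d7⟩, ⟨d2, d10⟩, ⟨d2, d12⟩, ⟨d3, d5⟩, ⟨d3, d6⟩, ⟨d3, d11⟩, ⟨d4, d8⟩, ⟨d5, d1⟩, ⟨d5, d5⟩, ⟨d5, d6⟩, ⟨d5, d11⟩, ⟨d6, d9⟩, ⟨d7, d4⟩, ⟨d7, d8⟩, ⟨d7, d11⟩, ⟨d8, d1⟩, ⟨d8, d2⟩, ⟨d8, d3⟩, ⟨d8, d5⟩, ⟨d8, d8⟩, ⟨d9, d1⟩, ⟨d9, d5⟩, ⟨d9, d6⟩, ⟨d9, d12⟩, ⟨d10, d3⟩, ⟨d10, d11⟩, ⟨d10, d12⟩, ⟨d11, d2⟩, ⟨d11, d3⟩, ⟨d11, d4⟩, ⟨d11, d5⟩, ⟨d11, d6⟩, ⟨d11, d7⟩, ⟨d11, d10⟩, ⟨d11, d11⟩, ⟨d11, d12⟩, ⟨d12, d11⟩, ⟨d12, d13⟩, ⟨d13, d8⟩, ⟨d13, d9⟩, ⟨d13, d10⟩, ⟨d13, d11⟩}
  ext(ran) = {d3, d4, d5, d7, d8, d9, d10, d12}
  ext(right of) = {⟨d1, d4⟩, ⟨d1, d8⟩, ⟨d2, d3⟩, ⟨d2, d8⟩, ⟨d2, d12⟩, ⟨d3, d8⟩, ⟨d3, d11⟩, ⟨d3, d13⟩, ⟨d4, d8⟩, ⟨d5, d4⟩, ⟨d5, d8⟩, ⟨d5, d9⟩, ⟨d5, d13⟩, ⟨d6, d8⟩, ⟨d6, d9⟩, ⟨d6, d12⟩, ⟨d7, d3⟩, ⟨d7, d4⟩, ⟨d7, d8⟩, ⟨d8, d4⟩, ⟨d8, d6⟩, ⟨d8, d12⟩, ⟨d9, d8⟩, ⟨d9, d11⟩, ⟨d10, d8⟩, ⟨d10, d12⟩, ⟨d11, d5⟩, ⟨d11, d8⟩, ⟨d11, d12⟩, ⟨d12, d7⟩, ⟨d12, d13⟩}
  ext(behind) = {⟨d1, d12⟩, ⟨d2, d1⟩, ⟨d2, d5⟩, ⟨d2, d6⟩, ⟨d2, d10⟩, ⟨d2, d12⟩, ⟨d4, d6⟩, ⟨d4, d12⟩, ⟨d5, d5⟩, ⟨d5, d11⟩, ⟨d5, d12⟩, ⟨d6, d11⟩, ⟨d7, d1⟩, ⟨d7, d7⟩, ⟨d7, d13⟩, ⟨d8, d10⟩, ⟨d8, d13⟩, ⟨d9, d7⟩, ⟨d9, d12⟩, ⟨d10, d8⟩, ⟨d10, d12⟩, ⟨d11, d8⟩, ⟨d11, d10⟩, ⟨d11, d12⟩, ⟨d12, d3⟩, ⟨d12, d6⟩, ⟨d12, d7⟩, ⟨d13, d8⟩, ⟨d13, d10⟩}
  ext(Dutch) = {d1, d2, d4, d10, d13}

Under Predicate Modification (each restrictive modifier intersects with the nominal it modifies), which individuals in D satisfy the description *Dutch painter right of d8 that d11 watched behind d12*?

⟦right of d8⟧ = {x : ⟨x, d8⟩ ∈ ⟦right of⟧} = {d1, d2, d3, d4, d5, d6, d7, d9, d10, d11}
⟦that d11 watched⟧ = {x : ⟨d11, x⟩ ∈ ⟦watched⟧} = {d2, d3, d4, d5, d6, d7, d10, d11, d12}
⟦behind d12⟧ = {x : ⟨x, d12⟩ ∈ ⟦behind⟧} = {d1, d2, d4, d5, d9, d10, d11}
⟦painter⟧ = {d4, d5, d6, d7, d8, d10, d11, d12}
… ∩ ⟦right of d8⟧ = {d4, d5, d6, d7, d8, d10, d11, d12} ∩ {d1, d2, d3, d4, d5, d6, d7, d9, d10, d11} = {d4, d5, d6, d7, d10, d11}
… ∩ ⟦that d11 watched⟧ = {d4, d5, d6, d7, d10, d11} ∩ {d2, d3, d4, d5, d6, d7, d10, d11, d12} = {d4, d5, d6, d7, d10, d11}
… ∩ ⟦behind d12⟧ = {d4, d5, d6, d7, d10, d11} ∩ {d1, d2, d4, d5, d9, d10, d11} = {d4, d5, d10, d11}
… ∩ ⟦Dutch⟧ = {d4, d5, d10, d11} ∩ {d1, d2, d4, d10, d13} = {d4, d10}
So ⟦Dutch painter right of d8 that d11 watched behind d12⟧ = {d4, d10}.

{d4, d10}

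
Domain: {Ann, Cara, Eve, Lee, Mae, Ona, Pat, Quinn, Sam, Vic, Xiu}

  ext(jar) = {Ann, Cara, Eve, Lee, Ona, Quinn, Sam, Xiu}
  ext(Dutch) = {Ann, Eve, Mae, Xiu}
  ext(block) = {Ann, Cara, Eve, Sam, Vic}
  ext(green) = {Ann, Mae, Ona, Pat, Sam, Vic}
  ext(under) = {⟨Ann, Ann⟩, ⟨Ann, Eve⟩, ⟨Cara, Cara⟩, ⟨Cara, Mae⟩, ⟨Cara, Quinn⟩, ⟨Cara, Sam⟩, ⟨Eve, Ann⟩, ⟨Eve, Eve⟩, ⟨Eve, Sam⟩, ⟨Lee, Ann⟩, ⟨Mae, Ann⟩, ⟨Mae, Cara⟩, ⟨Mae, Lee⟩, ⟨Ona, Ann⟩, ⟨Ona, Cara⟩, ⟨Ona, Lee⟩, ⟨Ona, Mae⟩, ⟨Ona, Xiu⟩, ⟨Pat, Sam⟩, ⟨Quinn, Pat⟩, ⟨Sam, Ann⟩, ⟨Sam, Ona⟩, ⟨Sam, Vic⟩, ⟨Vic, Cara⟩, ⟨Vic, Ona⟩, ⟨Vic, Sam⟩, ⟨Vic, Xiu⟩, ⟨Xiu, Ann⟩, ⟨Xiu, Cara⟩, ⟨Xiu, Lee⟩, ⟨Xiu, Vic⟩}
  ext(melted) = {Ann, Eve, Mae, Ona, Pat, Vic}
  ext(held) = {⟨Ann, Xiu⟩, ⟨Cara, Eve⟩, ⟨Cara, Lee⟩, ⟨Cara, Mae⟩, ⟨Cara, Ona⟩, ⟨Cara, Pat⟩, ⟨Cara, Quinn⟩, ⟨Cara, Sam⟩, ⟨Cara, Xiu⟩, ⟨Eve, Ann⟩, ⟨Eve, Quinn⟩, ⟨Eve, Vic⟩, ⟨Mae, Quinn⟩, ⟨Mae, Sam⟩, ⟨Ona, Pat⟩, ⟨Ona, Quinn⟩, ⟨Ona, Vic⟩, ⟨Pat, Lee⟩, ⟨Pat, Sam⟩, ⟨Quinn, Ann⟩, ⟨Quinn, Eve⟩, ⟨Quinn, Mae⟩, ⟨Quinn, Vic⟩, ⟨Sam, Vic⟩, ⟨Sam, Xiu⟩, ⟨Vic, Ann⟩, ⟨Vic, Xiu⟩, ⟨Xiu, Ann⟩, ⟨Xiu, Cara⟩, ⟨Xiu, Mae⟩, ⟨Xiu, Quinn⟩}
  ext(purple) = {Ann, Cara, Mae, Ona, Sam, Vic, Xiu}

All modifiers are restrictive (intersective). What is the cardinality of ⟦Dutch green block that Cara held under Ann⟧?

⟦that Cara held⟧ = {x : ⟨Cara, x⟩ ∈ ⟦held⟧} = {Eve, Lee, Mae, Ona, Pat, Quinn, Sam, Xiu}
⟦under Ann⟧ = {x : ⟨x, Ann⟩ ∈ ⟦under⟧} = {Ann, Eve, Lee, Mae, Ona, Sam, Xiu}
⟦block⟧ = {Ann, Cara, Eve, Sam, Vic}
… ∩ ⟦that Cara held⟧ = {Ann, Cara, Eve, Sam, Vic} ∩ {Eve, Lee, Mae, Ona, Pat, Quinn, Sam, Xiu} = {Eve, Sam}
… ∩ ⟦under Ann⟧ = {Eve, Sam} ∩ {Ann, Eve, Lee, Mae, Ona, Sam, Xiu} = {Eve, Sam}
… ∩ ⟦Dutch⟧ = {Eve, Sam} ∩ {Ann, Eve, Mae, Xiu} = {Eve}
… ∩ ⟦green⟧ = {Eve} ∩ {Ann, Mae, Ona, Pat, Sam, Vic} = ∅
⟦Dutch green block that Cara held under Ann⟧ = ∅, so the cardinality is 0.

0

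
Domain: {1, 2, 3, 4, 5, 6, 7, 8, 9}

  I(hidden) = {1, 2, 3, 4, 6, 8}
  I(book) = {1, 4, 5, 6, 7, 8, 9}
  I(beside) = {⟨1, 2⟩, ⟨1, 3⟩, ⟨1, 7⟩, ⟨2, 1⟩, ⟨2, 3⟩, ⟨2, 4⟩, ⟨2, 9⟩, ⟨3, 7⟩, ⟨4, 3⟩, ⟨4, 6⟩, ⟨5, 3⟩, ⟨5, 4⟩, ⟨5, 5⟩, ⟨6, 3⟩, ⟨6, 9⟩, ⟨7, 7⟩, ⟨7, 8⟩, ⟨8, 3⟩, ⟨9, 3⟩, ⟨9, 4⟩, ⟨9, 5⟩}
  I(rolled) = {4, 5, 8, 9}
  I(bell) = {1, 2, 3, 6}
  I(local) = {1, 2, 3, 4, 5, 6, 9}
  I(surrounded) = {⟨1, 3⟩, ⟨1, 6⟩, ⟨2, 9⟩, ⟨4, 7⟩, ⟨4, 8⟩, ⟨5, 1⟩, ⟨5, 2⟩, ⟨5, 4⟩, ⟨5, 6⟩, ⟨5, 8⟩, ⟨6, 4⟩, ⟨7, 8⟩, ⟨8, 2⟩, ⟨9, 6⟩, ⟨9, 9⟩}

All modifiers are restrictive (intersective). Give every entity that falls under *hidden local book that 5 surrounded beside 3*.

⟦that 5 surrounded⟧ = {x : ⟨5, x⟩ ∈ ⟦surrounded⟧} = {1, 2, 4, 6, 8}
⟦beside 3⟧ = {x : ⟨x, 3⟩ ∈ ⟦beside⟧} = {1, 2, 4, 5, 6, 8, 9}
⟦book⟧ = {1, 4, 5, 6, 7, 8, 9}
… ∩ ⟦that 5 surrounded⟧ = {1, 4, 5, 6, 7, 8, 9} ∩ {1, 2, 4, 6, 8} = {1, 4, 6, 8}
… ∩ ⟦beside 3⟧ = {1, 4, 6, 8} ∩ {1, 2, 4, 5, 6, 8, 9} = {1, 4, 6, 8}
… ∩ ⟦hidden⟧ = {1, 4, 6, 8} ∩ {1, 2, 3, 4, 6, 8} = {1, 4, 6, 8}
… ∩ ⟦local⟧ = {1, 4, 6, 8} ∩ {1, 2, 3, 4, 5, 6, 9} = {1, 4, 6}
So ⟦hidden local book that 5 surrounded beside 3⟧ = {1, 4, 6}.

{1, 4, 6}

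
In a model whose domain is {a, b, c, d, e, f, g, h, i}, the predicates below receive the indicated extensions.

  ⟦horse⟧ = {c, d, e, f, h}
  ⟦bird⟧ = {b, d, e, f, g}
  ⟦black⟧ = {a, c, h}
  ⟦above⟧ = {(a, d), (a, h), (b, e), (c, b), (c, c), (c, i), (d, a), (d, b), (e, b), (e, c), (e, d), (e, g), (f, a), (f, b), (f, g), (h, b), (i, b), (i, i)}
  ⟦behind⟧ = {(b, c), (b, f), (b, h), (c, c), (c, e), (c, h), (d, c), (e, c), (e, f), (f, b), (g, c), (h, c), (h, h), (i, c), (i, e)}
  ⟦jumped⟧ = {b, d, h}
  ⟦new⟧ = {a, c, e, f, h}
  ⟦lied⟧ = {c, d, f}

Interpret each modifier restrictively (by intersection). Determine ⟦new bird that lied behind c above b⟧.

⟦that lied⟧ = ⟦lied⟧ = {c, d, f}
⟦behind c⟧ = {x : ⟨x, c⟩ ∈ ⟦behind⟧} = {b, c, d, e, g, h, i}
⟦above b⟧ = {x : ⟨x, b⟩ ∈ ⟦above⟧} = {c, d, e, f, h, i}
⟦bird⟧ = {b, d, e, f, g}
… ∩ ⟦that lied⟧ = {b, d, e, f, g} ∩ {c, d, f} = {d, f}
… ∩ ⟦behind c⟧ = {d, f} ∩ {b, c, d, e, g, h, i} = {d}
… ∩ ⟦above b⟧ = {d} ∩ {c, d, e, f, h, i} = {d}
… ∩ ⟦new⟧ = {d} ∩ {a, c, e, f, h} = ∅
So ⟦new bird that lied behind c above b⟧ = {}.

{}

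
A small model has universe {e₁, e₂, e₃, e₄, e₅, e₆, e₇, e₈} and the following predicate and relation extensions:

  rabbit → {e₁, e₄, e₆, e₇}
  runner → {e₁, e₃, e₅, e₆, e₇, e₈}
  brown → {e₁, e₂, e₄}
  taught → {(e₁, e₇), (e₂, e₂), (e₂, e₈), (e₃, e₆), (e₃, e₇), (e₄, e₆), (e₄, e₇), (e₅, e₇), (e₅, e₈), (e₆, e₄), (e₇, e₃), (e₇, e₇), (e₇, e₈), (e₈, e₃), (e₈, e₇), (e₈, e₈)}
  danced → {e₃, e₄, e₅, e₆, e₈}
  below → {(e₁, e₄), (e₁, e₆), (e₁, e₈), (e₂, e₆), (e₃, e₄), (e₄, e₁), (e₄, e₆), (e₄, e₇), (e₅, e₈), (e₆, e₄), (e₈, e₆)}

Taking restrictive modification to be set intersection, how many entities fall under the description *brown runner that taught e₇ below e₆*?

1

⟦that taught e₇⟧ = {x : ⟨x, e₇⟩ ∈ ⟦taught⟧} = {e₁, e₃, e₄, e₅, e₇, e₈}
⟦below e₆⟧ = {x : ⟨x, e₆⟩ ∈ ⟦below⟧} = {e₁, e₂, e₄, e₈}
⟦runner⟧ = {e₁, e₃, e₅, e₆, e₇, e₈}
… ∩ ⟦that taught e₇⟧ = {e₁, e₃, e₅, e₆, e₇, e₈} ∩ {e₁, e₃, e₄, e₅, e₇, e₈} = {e₁, e₃, e₅, e₇, e₈}
… ∩ ⟦below e₆⟧ = {e₁, e₃, e₅, e₇, e₈} ∩ {e₁, e₂, e₄, e₈} = {e₁, e₈}
… ∩ ⟦brown⟧ = {e₁, e₈} ∩ {e₁, e₂, e₄} = {e₁}
⟦brown runner that taught e₇ below e₆⟧ = {e₁}, so the cardinality is 1.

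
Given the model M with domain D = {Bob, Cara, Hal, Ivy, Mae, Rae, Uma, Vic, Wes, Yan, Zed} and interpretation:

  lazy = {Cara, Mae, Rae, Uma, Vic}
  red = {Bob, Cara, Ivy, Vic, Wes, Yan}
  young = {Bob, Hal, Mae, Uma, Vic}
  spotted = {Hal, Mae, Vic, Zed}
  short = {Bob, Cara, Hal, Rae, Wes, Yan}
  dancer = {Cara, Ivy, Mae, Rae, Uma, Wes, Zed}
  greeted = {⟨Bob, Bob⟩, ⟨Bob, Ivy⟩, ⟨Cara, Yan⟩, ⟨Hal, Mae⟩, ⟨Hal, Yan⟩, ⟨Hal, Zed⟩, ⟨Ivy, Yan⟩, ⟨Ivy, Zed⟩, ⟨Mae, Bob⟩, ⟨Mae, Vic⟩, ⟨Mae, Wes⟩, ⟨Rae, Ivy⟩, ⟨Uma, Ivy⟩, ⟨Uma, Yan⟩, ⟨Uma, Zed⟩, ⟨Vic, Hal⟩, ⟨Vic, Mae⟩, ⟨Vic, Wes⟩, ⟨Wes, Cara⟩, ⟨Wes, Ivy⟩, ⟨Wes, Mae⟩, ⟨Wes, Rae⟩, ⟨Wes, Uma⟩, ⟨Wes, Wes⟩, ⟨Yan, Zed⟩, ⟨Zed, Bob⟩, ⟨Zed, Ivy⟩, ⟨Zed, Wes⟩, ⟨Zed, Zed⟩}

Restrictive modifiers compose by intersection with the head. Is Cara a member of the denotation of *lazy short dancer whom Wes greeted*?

yes

⟦whom Wes greeted⟧ = {x : ⟨Wes, x⟩ ∈ ⟦greeted⟧} = {Cara, Ivy, Mae, Rae, Uma, Wes}
⟦dancer⟧ = {Cara, Ivy, Mae, Rae, Uma, Wes, Zed}
… ∩ ⟦whom Wes greeted⟧ = {Cara, Ivy, Mae, Rae, Uma, Wes, Zed} ∩ {Cara, Ivy, Mae, Rae, Uma, Wes} = {Cara, Ivy, Mae, Rae, Uma, Wes}
… ∩ ⟦lazy⟧ = {Cara, Ivy, Mae, Rae, Uma, Wes} ∩ {Cara, Mae, Rae, Uma, Vic} = {Cara, Mae, Rae, Uma}
… ∩ ⟦short⟧ = {Cara, Mae, Rae, Uma} ∩ {Bob, Cara, Hal, Rae, Wes, Yan} = {Cara, Rae}
⟦lazy short dancer whom Wes greeted⟧ = {Cara, Rae}; Cara ∈ this set.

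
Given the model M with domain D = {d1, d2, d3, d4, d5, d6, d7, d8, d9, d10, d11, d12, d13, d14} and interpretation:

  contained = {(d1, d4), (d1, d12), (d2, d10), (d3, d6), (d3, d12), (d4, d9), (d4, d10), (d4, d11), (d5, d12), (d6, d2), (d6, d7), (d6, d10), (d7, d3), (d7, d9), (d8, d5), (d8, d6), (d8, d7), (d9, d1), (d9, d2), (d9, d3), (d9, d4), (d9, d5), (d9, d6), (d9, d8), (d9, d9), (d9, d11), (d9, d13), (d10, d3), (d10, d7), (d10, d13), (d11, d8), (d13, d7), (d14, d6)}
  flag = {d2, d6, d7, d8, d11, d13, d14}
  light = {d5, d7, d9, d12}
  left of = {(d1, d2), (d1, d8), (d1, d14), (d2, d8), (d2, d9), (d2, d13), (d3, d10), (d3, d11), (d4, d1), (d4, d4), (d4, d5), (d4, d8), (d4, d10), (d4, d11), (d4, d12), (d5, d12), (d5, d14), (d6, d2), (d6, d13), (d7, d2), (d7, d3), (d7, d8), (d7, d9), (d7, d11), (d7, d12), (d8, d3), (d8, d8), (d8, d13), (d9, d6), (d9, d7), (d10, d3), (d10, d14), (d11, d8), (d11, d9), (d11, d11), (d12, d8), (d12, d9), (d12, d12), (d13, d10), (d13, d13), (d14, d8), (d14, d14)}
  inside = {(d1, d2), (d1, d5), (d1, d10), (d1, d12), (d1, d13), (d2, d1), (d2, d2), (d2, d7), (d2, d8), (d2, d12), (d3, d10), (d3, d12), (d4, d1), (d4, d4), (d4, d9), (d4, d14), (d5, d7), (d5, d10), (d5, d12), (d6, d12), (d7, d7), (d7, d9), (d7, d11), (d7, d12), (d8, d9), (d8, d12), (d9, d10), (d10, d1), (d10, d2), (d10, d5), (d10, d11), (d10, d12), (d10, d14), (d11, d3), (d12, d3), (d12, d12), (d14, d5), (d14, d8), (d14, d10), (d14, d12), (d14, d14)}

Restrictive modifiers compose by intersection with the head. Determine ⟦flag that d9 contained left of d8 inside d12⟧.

{d2, d8}

⟦that d9 contained⟧ = {x : ⟨d9, x⟩ ∈ ⟦contained⟧} = {d1, d2, d3, d4, d5, d6, d8, d9, d11, d13}
⟦left of d8⟧ = {x : ⟨x, d8⟩ ∈ ⟦left of⟧} = {d1, d2, d4, d7, d8, d11, d12, d14}
⟦inside d12⟧ = {x : ⟨x, d12⟩ ∈ ⟦inside⟧} = {d1, d2, d3, d5, d6, d7, d8, d10, d12, d14}
⟦flag⟧ = {d2, d6, d7, d8, d11, d13, d14}
… ∩ ⟦that d9 contained⟧ = {d2, d6, d7, d8, d11, d13, d14} ∩ {d1, d2, d3, d4, d5, d6, d8, d9, d11, d13} = {d2, d6, d8, d11, d13}
… ∩ ⟦left of d8⟧ = {d2, d6, d8, d11, d13} ∩ {d1, d2, d4, d7, d8, d11, d12, d14} = {d2, d8, d11}
… ∩ ⟦inside d12⟧ = {d2, d8, d11} ∩ {d1, d2, d3, d5, d6, d7, d8, d10, d12, d14} = {d2, d8}
So ⟦flag that d9 contained left of d8 inside d12⟧ = {d2, d8}.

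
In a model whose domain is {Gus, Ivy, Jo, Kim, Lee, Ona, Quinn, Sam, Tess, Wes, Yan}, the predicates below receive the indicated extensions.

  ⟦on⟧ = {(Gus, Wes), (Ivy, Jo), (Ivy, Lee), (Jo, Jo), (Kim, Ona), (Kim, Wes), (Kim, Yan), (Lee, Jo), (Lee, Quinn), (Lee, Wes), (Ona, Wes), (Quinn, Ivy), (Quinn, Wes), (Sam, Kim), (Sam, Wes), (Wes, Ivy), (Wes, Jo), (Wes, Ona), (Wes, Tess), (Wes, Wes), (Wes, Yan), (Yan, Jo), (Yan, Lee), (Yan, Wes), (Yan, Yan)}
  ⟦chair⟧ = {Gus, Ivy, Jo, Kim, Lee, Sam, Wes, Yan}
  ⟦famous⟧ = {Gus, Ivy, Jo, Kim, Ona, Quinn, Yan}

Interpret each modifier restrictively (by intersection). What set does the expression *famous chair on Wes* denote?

⟦on Wes⟧ = {x : ⟨x, Wes⟩ ∈ ⟦on⟧} = {Gus, Kim, Lee, Ona, Quinn, Sam, Wes, Yan}
⟦chair⟧ = {Gus, Ivy, Jo, Kim, Lee, Sam, Wes, Yan}
… ∩ ⟦on Wes⟧ = {Gus, Ivy, Jo, Kim, Lee, Sam, Wes, Yan} ∩ {Gus, Kim, Lee, Ona, Quinn, Sam, Wes, Yan} = {Gus, Kim, Lee, Sam, Wes, Yan}
… ∩ ⟦famous⟧ = {Gus, Kim, Lee, Sam, Wes, Yan} ∩ {Gus, Ivy, Jo, Kim, Ona, Quinn, Yan} = {Gus, Kim, Yan}
So ⟦famous chair on Wes⟧ = {Gus, Kim, Yan}.

{Gus, Kim, Yan}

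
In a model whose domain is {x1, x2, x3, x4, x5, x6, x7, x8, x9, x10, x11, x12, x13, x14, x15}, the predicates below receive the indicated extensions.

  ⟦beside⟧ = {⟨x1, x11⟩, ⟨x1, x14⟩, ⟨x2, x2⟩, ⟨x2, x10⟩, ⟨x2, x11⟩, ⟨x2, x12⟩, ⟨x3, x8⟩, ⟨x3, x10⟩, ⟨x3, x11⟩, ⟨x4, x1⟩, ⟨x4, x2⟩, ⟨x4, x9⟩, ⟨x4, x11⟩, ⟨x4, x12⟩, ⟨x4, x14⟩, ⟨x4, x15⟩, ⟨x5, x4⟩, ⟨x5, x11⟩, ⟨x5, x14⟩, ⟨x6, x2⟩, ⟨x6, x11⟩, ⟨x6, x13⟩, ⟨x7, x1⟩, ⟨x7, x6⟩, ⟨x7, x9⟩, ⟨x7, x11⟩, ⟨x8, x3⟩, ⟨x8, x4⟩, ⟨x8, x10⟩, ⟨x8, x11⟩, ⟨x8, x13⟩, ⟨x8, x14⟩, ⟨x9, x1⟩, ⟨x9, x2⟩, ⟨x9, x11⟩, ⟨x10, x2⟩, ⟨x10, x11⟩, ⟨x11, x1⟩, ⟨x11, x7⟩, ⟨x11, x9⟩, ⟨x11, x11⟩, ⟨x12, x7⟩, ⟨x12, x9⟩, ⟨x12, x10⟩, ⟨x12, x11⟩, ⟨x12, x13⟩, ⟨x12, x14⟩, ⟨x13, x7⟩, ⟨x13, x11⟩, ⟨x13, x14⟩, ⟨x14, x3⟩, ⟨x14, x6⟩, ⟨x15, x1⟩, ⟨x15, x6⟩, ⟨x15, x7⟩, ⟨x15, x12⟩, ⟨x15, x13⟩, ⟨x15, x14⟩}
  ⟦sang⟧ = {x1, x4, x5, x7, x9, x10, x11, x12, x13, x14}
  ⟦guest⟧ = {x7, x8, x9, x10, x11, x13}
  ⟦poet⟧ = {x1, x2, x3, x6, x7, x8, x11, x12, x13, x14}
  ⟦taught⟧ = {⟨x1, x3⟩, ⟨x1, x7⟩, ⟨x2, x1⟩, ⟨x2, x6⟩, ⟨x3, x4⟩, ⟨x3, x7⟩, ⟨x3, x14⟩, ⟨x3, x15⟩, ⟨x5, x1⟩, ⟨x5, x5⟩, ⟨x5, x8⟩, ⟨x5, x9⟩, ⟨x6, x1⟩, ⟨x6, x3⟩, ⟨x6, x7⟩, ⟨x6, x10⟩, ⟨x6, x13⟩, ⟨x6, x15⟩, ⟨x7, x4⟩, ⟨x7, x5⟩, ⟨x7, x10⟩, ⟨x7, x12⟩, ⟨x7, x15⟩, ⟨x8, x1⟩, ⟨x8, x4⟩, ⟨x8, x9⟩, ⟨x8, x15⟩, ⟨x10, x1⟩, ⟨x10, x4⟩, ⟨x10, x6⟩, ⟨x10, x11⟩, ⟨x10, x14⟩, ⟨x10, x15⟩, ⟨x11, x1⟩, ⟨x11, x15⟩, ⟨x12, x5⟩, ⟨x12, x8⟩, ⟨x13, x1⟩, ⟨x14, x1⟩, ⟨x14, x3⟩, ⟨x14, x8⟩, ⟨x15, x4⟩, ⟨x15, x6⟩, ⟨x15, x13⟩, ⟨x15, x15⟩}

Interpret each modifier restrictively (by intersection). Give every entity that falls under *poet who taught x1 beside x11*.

⟦who taught x1⟧ = {x : ⟨x, x1⟩ ∈ ⟦taught⟧} = {x2, x5, x6, x8, x10, x11, x13, x14}
⟦beside x11⟧ = {x : ⟨x, x11⟩ ∈ ⟦beside⟧} = {x1, x2, x3, x4, x5, x6, x7, x8, x9, x10, x11, x12, x13}
⟦poet⟧ = {x1, x2, x3, x6, x7, x8, x11, x12, x13, x14}
… ∩ ⟦who taught x1⟧ = {x1, x2, x3, x6, x7, x8, x11, x12, x13, x14} ∩ {x2, x5, x6, x8, x10, x11, x13, x14} = {x2, x6, x8, x11, x13, x14}
… ∩ ⟦beside x11⟧ = {x2, x6, x8, x11, x13, x14} ∩ {x1, x2, x3, x4, x5, x6, x7, x8, x9, x10, x11, x12, x13} = {x2, x6, x8, x11, x13}
So ⟦poet who taught x1 beside x11⟧ = {x2, x6, x8, x11, x13}.

{x2, x6, x8, x11, x13}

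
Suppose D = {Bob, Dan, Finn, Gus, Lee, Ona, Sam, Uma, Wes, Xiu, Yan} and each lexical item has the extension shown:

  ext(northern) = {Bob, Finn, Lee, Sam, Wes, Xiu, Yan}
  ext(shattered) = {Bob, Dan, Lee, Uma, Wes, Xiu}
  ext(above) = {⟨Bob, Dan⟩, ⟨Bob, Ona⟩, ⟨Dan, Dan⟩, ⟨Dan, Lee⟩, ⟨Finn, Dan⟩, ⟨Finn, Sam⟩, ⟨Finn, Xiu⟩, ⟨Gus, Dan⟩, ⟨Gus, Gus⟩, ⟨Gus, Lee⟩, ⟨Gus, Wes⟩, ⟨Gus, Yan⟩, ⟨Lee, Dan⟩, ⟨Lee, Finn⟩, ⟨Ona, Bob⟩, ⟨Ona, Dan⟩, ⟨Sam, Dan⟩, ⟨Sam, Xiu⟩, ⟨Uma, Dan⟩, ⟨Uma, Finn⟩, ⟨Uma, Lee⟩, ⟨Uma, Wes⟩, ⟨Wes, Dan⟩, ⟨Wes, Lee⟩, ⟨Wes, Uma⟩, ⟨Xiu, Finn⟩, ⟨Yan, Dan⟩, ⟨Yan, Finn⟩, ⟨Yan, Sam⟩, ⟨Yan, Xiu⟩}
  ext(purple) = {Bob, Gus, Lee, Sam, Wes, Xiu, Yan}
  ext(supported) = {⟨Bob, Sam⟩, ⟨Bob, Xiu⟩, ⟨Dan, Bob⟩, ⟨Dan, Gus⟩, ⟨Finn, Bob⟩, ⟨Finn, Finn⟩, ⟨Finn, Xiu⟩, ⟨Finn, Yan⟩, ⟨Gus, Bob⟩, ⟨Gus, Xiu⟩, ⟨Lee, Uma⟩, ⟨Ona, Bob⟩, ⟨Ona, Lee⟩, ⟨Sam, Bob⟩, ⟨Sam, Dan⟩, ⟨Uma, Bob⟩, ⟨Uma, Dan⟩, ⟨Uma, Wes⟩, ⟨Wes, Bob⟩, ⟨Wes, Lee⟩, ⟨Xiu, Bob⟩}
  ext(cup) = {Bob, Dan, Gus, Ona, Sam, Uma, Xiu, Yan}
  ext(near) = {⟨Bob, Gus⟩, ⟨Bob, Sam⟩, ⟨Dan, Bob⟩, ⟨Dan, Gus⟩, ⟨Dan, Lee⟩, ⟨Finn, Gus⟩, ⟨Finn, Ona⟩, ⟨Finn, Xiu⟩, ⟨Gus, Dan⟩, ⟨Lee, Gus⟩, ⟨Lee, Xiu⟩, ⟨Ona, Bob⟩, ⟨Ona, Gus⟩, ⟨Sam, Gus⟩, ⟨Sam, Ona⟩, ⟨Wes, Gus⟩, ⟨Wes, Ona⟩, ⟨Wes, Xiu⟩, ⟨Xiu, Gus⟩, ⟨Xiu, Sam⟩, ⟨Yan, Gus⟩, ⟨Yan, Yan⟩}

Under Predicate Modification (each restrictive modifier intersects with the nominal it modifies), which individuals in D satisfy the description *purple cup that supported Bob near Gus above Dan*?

⟦that supported Bob⟧ = {x : ⟨x, Bob⟩ ∈ ⟦supported⟧} = {Dan, Finn, Gus, Ona, Sam, Uma, Wes, Xiu}
⟦near Gus⟧ = {x : ⟨x, Gus⟩ ∈ ⟦near⟧} = {Bob, Dan, Finn, Lee, Ona, Sam, Wes, Xiu, Yan}
⟦above Dan⟧ = {x : ⟨x, Dan⟩ ∈ ⟦above⟧} = {Bob, Dan, Finn, Gus, Lee, Ona, Sam, Uma, Wes, Yan}
⟦cup⟧ = {Bob, Dan, Gus, Ona, Sam, Uma, Xiu, Yan}
… ∩ ⟦that supported Bob⟧ = {Bob, Dan, Gus, Ona, Sam, Uma, Xiu, Yan} ∩ {Dan, Finn, Gus, Ona, Sam, Uma, Wes, Xiu} = {Dan, Gus, Ona, Sam, Uma, Xiu}
… ∩ ⟦near Gus⟧ = {Dan, Gus, Ona, Sam, Uma, Xiu} ∩ {Bob, Dan, Finn, Lee, Ona, Sam, Wes, Xiu, Yan} = {Dan, Ona, Sam, Xiu}
… ∩ ⟦above Dan⟧ = {Dan, Ona, Sam, Xiu} ∩ {Bob, Dan, Finn, Gus, Lee, Ona, Sam, Uma, Wes, Yan} = {Dan, Ona, Sam}
… ∩ ⟦purple⟧ = {Dan, Ona, Sam} ∩ {Bob, Gus, Lee, Sam, Wes, Xiu, Yan} = {Sam}
So ⟦purple cup that supported Bob near Gus above Dan⟧ = {Sam}.

{Sam}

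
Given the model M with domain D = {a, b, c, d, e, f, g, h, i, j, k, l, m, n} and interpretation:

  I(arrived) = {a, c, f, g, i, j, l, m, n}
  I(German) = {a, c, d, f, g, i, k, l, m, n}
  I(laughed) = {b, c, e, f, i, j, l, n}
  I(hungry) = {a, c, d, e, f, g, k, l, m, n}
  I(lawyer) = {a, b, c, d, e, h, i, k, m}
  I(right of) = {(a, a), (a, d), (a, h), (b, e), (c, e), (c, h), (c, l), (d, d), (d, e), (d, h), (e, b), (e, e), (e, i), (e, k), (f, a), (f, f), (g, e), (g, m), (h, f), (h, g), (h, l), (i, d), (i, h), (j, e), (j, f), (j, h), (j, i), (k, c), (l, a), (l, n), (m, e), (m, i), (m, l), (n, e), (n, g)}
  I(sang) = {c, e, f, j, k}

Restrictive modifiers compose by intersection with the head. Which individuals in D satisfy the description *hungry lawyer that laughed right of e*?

⟦that laughed⟧ = ⟦laughed⟧ = {b, c, e, f, i, j, l, n}
⟦right of e⟧ = {x : ⟨x, e⟩ ∈ ⟦right of⟧} = {b, c, d, e, g, j, m, n}
⟦lawyer⟧ = {a, b, c, d, e, h, i, k, m}
… ∩ ⟦that laughed⟧ = {a, b, c, d, e, h, i, k, m} ∩ {b, c, e, f, i, j, l, n} = {b, c, e, i}
… ∩ ⟦right of e⟧ = {b, c, e, i} ∩ {b, c, d, e, g, j, m, n} = {b, c, e}
… ∩ ⟦hungry⟧ = {b, c, e} ∩ {a, c, d, e, f, g, k, l, m, n} = {c, e}
So ⟦hungry lawyer that laughed right of e⟧ = {c, e}.

{c, e}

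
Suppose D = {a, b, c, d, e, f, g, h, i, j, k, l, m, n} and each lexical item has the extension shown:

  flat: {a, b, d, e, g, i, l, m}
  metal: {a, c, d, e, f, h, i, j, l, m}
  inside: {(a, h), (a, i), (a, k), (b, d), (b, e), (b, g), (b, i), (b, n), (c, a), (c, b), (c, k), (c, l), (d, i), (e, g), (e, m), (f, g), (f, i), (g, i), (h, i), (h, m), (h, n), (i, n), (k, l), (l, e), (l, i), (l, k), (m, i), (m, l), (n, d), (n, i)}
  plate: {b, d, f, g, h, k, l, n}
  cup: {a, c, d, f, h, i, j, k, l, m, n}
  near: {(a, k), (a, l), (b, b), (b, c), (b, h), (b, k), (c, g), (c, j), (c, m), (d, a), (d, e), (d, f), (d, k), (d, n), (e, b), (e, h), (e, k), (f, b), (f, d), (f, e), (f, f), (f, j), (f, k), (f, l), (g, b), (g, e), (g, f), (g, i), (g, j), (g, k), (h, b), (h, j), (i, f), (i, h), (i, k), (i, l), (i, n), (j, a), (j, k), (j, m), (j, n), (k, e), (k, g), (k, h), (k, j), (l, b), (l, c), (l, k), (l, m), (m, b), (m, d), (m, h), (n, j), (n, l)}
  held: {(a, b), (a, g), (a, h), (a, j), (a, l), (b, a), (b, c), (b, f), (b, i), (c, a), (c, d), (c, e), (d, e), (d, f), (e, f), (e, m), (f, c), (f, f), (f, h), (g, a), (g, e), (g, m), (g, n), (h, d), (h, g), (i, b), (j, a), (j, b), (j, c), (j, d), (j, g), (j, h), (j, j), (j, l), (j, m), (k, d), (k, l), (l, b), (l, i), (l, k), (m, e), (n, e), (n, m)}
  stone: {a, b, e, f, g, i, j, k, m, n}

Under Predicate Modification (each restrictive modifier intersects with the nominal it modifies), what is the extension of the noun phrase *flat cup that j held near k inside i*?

⟦that j held⟧ = {x : ⟨j, x⟩ ∈ ⟦held⟧} = {a, b, c, d, g, h, j, l, m}
⟦near k⟧ = {x : ⟨x, k⟩ ∈ ⟦near⟧} = {a, b, d, e, f, g, i, j, l}
⟦inside i⟧ = {x : ⟨x, i⟩ ∈ ⟦inside⟧} = {a, b, d, f, g, h, l, m, n}
⟦cup⟧ = {a, c, d, f, h, i, j, k, l, m, n}
… ∩ ⟦that j held⟧ = {a, c, d, f, h, i, j, k, l, m, n} ∩ {a, b, c, d, g, h, j, l, m} = {a, c, d, h, j, l, m}
… ∩ ⟦near k⟧ = {a, c, d, h, j, l, m} ∩ {a, b, d, e, f, g, i, j, l} = {a, d, j, l}
… ∩ ⟦inside i⟧ = {a, d, j, l} ∩ {a, b, d, f, g, h, l, m, n} = {a, d, l}
… ∩ ⟦flat⟧ = {a, d, l} ∩ {a, b, d, e, g, i, l, m} = {a, d, l}
So ⟦flat cup that j held near k inside i⟧ = {a, d, l}.

{a, d, l}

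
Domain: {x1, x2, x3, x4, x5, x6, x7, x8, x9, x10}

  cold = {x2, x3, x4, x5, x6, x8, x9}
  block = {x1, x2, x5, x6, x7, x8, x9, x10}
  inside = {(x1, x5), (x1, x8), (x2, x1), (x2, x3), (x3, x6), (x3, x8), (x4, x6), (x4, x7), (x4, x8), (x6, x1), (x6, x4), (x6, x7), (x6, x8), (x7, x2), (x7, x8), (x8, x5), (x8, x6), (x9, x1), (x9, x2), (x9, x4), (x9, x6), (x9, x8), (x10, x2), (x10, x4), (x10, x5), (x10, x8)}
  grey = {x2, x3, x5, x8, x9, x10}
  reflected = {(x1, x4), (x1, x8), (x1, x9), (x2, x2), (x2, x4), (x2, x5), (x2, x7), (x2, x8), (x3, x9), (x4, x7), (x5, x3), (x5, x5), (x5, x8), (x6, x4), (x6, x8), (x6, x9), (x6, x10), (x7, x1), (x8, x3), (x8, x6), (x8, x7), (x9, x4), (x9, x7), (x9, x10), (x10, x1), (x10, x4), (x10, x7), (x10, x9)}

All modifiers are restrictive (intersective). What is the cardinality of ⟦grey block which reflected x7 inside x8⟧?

⟦which reflected x7⟧ = {x : ⟨x, x7⟩ ∈ ⟦reflected⟧} = {x2, x4, x8, x9, x10}
⟦inside x8⟧ = {x : ⟨x, x8⟩ ∈ ⟦inside⟧} = {x1, x3, x4, x6, x7, x9, x10}
⟦block⟧ = {x1, x2, x5, x6, x7, x8, x9, x10}
… ∩ ⟦which reflected x7⟧ = {x1, x2, x5, x6, x7, x8, x9, x10} ∩ {x2, x4, x8, x9, x10} = {x2, x8, x9, x10}
… ∩ ⟦inside x8⟧ = {x2, x8, x9, x10} ∩ {x1, x3, x4, x6, x7, x9, x10} = {x9, x10}
… ∩ ⟦grey⟧ = {x9, x10} ∩ {x2, x3, x5, x8, x9, x10} = {x9, x10}
⟦grey block which reflected x7 inside x8⟧ = {x9, x10}, so the cardinality is 2.

2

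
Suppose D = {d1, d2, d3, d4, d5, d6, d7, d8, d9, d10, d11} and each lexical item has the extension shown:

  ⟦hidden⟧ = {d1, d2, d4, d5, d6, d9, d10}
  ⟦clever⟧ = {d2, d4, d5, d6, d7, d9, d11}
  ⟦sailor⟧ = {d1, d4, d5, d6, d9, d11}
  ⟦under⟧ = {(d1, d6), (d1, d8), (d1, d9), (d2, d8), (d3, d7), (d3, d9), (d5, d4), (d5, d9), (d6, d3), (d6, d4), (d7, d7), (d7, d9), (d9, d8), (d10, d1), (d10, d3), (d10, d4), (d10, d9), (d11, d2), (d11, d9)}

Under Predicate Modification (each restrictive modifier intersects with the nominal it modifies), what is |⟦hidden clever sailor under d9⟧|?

⟦under d9⟧ = {x : ⟨x, d9⟩ ∈ ⟦under⟧} = {d1, d3, d5, d7, d10, d11}
⟦sailor⟧ = {d1, d4, d5, d6, d9, d11}
… ∩ ⟦under d9⟧ = {d1, d4, d5, d6, d9, d11} ∩ {d1, d3, d5, d7, d10, d11} = {d1, d5, d11}
… ∩ ⟦hidden⟧ = {d1, d5, d11} ∩ {d1, d2, d4, d5, d6, d9, d10} = {d1, d5}
… ∩ ⟦clever⟧ = {d1, d5} ∩ {d2, d4, d5, d6, d7, d9, d11} = {d5}
⟦hidden clever sailor under d9⟧ = {d5}, so the cardinality is 1.

1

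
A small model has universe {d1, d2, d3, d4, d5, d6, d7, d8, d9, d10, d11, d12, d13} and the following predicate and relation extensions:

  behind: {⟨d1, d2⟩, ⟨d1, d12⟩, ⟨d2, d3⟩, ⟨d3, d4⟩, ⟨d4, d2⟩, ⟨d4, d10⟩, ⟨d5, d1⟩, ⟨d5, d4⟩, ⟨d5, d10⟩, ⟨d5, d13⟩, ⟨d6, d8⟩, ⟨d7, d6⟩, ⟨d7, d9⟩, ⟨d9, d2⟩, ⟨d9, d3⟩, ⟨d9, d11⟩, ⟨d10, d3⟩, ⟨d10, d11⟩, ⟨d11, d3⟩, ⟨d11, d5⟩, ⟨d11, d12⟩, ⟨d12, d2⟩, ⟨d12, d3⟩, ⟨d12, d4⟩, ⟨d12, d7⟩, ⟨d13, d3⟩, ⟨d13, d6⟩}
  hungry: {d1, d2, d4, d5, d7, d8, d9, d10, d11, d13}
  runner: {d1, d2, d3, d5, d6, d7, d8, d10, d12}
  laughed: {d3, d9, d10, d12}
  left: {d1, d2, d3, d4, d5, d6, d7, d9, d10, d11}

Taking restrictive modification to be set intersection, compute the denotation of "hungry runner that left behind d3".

{d2, d10}

⟦that left⟧ = ⟦left⟧ = {d1, d2, d3, d4, d5, d6, d7, d9, d10, d11}
⟦behind d3⟧ = {x : ⟨x, d3⟩ ∈ ⟦behind⟧} = {d2, d9, d10, d11, d12, d13}
⟦runner⟧ = {d1, d2, d3, d5, d6, d7, d8, d10, d12}
… ∩ ⟦that left⟧ = {d1, d2, d3, d5, d6, d7, d8, d10, d12} ∩ {d1, d2, d3, d4, d5, d6, d7, d9, d10, d11} = {d1, d2, d3, d5, d6, d7, d10}
… ∩ ⟦behind d3⟧ = {d1, d2, d3, d5, d6, d7, d10} ∩ {d2, d9, d10, d11, d12, d13} = {d2, d10}
… ∩ ⟦hungry⟧ = {d2, d10} ∩ {d1, d2, d4, d5, d7, d8, d9, d10, d11, d13} = {d2, d10}
So ⟦hungry runner that left behind d3⟧ = {d2, d10}.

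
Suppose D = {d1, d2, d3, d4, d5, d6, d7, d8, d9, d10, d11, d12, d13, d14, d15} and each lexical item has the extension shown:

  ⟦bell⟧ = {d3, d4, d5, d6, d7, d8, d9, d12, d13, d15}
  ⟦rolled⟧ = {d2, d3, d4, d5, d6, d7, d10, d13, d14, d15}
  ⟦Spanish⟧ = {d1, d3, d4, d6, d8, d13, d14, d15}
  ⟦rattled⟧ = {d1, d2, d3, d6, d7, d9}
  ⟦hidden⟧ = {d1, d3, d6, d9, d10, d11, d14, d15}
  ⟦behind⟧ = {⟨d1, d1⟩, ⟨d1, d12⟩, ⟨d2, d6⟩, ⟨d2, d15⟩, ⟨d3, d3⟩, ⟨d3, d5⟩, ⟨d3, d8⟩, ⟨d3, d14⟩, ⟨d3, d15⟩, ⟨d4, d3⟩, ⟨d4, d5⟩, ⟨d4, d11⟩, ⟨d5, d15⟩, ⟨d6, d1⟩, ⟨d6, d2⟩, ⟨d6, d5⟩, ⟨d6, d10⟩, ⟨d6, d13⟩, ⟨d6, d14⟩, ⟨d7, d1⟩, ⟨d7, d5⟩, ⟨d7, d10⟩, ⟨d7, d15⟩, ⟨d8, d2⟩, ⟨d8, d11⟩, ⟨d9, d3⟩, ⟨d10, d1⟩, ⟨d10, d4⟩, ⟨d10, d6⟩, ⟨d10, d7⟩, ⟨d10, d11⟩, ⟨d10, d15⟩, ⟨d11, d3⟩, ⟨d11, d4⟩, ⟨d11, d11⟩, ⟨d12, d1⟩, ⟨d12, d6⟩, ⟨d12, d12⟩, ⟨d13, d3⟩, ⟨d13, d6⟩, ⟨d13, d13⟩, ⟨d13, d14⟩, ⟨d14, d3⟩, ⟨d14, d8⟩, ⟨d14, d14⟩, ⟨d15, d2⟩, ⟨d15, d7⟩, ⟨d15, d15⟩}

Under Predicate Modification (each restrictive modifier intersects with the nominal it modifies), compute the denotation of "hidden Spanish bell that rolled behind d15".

⟦that rolled⟧ = ⟦rolled⟧ = {d2, d3, d4, d5, d6, d7, d10, d13, d14, d15}
⟦behind d15⟧ = {x : ⟨x, d15⟩ ∈ ⟦behind⟧} = {d2, d3, d5, d7, d10, d15}
⟦bell⟧ = {d3, d4, d5, d6, d7, d8, d9, d12, d13, d15}
… ∩ ⟦that rolled⟧ = {d3, d4, d5, d6, d7, d8, d9, d12, d13, d15} ∩ {d2, d3, d4, d5, d6, d7, d10, d13, d14, d15} = {d3, d4, d5, d6, d7, d13, d15}
… ∩ ⟦behind d15⟧ = {d3, d4, d5, d6, d7, d13, d15} ∩ {d2, d3, d5, d7, d10, d15} = {d3, d5, d7, d15}
… ∩ ⟦hidden⟧ = {d3, d5, d7, d15} ∩ {d1, d3, d6, d9, d10, d11, d14, d15} = {d3, d15}
… ∩ ⟦Spanish⟧ = {d3, d15} ∩ {d1, d3, d4, d6, d8, d13, d14, d15} = {d3, d15}
So ⟦hidden Spanish bell that rolled behind d15⟧ = {d3, d15}.

{d3, d15}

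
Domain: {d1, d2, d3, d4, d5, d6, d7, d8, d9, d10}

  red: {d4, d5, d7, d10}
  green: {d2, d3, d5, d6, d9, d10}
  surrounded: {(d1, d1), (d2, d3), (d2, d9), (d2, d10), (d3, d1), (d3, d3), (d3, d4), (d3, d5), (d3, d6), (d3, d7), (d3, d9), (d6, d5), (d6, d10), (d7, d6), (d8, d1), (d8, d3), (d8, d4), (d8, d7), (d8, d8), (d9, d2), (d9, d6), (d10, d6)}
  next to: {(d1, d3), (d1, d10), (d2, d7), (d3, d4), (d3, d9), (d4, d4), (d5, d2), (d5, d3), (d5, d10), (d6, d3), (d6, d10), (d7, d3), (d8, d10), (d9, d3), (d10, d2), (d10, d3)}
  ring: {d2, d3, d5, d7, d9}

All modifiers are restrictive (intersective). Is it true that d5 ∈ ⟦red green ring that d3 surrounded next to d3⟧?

yes

⟦that d3 surrounded⟧ = {x : ⟨d3, x⟩ ∈ ⟦surrounded⟧} = {d1, d3, d4, d5, d6, d7, d9}
⟦next to d3⟧ = {x : ⟨x, d3⟩ ∈ ⟦next to⟧} = {d1, d5, d6, d7, d9, d10}
⟦ring⟧ = {d2, d3, d5, d7, d9}
… ∩ ⟦that d3 surrounded⟧ = {d2, d3, d5, d7, d9} ∩ {d1, d3, d4, d5, d6, d7, d9} = {d3, d5, d7, d9}
… ∩ ⟦next to d3⟧ = {d3, d5, d7, d9} ∩ {d1, d5, d6, d7, d9, d10} = {d5, d7, d9}
… ∩ ⟦red⟧ = {d5, d7, d9} ∩ {d4, d5, d7, d10} = {d5, d7}
… ∩ ⟦green⟧ = {d5, d7} ∩ {d2, d3, d5, d6, d9, d10} = {d5}
⟦red green ring that d3 surrounded next to d3⟧ = {d5}; d5 ∈ this set.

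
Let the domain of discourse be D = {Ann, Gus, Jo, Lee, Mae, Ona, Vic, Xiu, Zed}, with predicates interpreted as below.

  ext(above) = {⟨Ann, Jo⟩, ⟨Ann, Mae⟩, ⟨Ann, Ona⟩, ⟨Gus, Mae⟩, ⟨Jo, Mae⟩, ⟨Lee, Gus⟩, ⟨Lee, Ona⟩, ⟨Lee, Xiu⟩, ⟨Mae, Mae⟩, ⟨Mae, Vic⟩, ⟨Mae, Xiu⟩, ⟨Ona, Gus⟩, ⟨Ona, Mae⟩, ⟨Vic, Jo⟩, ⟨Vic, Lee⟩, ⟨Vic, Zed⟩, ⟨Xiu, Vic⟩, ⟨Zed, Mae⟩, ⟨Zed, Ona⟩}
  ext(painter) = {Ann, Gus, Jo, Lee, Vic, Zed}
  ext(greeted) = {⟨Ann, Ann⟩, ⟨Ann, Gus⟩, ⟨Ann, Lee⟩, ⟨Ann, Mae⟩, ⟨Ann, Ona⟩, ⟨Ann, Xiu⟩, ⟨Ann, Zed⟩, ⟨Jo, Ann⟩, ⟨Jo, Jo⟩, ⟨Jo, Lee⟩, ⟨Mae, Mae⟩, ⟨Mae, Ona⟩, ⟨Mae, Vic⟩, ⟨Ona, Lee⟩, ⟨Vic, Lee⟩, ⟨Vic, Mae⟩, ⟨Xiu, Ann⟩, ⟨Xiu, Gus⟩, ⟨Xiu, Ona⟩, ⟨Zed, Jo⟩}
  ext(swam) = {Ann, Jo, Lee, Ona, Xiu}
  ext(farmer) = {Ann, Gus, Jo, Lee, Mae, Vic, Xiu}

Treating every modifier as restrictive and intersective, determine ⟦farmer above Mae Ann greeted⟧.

⟦above Mae⟧ = {x : ⟨x, Mae⟩ ∈ ⟦above⟧} = {Ann, Gus, Jo, Mae, Ona, Zed}
⟦Ann greeted⟧ = {x : ⟨Ann, x⟩ ∈ ⟦greeted⟧} = {Ann, Gus, Lee, Mae, Ona, Xiu, Zed}
⟦farmer⟧ = {Ann, Gus, Jo, Lee, Mae, Vic, Xiu}
… ∩ ⟦above Mae⟧ = {Ann, Gus, Jo, Lee, Mae, Vic, Xiu} ∩ {Ann, Gus, Jo, Mae, Ona, Zed} = {Ann, Gus, Jo, Mae}
… ∩ ⟦Ann greeted⟧ = {Ann, Gus, Jo, Mae} ∩ {Ann, Gus, Lee, Mae, Ona, Xiu, Zed} = {Ann, Gus, Mae}
So ⟦farmer above Mae Ann greeted⟧ = {Ann, Gus, Mae}.

{Ann, Gus, Mae}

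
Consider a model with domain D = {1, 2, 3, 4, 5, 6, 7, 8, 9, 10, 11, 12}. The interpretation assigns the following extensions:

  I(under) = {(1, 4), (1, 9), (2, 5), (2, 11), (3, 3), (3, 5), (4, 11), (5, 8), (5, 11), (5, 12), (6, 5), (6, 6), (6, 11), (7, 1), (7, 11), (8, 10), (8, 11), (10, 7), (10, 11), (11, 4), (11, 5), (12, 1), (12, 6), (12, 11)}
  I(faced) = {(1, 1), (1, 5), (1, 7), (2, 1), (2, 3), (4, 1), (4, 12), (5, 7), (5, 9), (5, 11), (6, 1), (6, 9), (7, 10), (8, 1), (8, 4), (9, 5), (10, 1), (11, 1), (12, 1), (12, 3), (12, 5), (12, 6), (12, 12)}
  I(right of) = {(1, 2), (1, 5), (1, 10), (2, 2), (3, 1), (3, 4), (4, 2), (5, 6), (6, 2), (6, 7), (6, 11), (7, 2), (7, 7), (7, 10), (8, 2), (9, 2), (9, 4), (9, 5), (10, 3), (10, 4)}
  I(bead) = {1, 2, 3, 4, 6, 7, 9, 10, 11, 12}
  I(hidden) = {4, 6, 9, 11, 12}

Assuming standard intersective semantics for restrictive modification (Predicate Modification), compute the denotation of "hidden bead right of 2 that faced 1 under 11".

{4, 6}

⟦right of 2⟧ = {x : ⟨x, 2⟩ ∈ ⟦right of⟧} = {1, 2, 4, 6, 7, 8, 9}
⟦that faced 1⟧ = {x : ⟨x, 1⟩ ∈ ⟦faced⟧} = {1, 2, 4, 6, 8, 10, 11, 12}
⟦under 11⟧ = {x : ⟨x, 11⟩ ∈ ⟦under⟧} = {2, 4, 5, 6, 7, 8, 10, 12}
⟦bead⟧ = {1, 2, 3, 4, 6, 7, 9, 10, 11, 12}
… ∩ ⟦right of 2⟧ = {1, 2, 3, 4, 6, 7, 9, 10, 11, 12} ∩ {1, 2, 4, 6, 7, 8, 9} = {1, 2, 4, 6, 7, 9}
… ∩ ⟦that faced 1⟧ = {1, 2, 4, 6, 7, 9} ∩ {1, 2, 4, 6, 8, 10, 11, 12} = {1, 2, 4, 6}
… ∩ ⟦under 11⟧ = {1, 2, 4, 6} ∩ {2, 4, 5, 6, 7, 8, 10, 12} = {2, 4, 6}
… ∩ ⟦hidden⟧ = {2, 4, 6} ∩ {4, 6, 9, 11, 12} = {4, 6}
So ⟦hidden bead right of 2 that faced 1 under 11⟧ = {4, 6}.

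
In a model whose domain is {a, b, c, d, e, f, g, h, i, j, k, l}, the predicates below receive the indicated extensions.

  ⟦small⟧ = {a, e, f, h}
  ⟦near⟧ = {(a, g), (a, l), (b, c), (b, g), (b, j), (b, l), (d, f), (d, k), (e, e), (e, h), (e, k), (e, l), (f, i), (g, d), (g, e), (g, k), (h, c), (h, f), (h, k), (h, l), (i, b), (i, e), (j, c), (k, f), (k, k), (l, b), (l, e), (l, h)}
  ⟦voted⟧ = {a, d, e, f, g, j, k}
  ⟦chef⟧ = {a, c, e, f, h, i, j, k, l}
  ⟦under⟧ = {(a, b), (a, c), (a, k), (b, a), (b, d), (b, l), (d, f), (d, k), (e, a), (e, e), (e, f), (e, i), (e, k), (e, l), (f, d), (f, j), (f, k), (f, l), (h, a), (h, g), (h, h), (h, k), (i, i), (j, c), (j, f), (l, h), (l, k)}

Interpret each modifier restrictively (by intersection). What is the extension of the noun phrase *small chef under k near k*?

⟦under k⟧ = {x : ⟨x, k⟩ ∈ ⟦under⟧} = {a, d, e, f, h, l}
⟦near k⟧ = {x : ⟨x, k⟩ ∈ ⟦near⟧} = {d, e, g, h, k}
⟦chef⟧ = {a, c, e, f, h, i, j, k, l}
… ∩ ⟦under k⟧ = {a, c, e, f, h, i, j, k, l} ∩ {a, d, e, f, h, l} = {a, e, f, h, l}
… ∩ ⟦near k⟧ = {a, e, f, h, l} ∩ {d, e, g, h, k} = {e, h}
… ∩ ⟦small⟧ = {e, h} ∩ {a, e, f, h} = {e, h}
So ⟦small chef under k near k⟧ = {e, h}.

{e, h}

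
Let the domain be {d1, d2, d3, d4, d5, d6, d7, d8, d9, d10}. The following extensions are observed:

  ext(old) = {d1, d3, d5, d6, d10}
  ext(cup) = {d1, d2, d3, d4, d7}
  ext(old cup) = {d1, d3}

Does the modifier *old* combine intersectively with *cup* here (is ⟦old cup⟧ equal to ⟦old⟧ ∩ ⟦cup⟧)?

yes

⟦old⟧ ∩ ⟦cup⟧ = {d1, d3, d5, d6, d10} ∩ {d1, d2, d3, d4, d7} = {d1, d3}
Observed ⟦old cup⟧ = {d1, d3}.
These coincide, so the modifier is intersective here.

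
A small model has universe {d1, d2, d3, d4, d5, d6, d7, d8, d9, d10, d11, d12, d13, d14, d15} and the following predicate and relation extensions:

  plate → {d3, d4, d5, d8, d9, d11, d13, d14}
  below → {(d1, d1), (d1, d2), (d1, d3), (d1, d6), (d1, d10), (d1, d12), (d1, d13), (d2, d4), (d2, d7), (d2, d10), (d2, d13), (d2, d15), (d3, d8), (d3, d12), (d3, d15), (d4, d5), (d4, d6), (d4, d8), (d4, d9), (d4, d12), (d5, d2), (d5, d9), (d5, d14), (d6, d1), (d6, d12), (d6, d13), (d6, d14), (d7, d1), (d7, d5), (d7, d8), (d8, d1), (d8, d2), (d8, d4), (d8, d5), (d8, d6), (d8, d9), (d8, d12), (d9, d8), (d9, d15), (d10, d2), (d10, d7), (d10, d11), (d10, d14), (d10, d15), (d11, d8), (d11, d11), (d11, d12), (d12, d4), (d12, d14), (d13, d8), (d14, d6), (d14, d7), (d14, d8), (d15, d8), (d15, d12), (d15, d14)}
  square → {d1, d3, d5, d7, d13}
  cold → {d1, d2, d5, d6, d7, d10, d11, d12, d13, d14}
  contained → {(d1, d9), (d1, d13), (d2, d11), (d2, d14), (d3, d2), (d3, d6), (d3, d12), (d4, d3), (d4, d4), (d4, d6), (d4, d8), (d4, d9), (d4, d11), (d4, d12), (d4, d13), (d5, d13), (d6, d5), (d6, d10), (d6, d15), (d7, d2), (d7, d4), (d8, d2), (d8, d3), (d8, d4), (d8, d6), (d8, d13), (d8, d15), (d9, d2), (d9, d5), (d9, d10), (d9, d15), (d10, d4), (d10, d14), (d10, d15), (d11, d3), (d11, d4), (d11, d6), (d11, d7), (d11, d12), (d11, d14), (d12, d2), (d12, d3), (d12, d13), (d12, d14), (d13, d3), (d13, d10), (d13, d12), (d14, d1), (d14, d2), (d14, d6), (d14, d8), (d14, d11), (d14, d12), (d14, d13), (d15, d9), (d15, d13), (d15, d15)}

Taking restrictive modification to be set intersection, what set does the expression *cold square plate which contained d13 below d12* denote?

⟦which contained d13⟧ = {x : ⟨x, d13⟩ ∈ ⟦contained⟧} = {d1, d4, d5, d8, d12, d14, d15}
⟦below d12⟧ = {x : ⟨x, d12⟩ ∈ ⟦below⟧} = {d1, d3, d4, d6, d8, d11, d15}
⟦plate⟧ = {d3, d4, d5, d8, d9, d11, d13, d14}
… ∩ ⟦which contained d13⟧ = {d3, d4, d5, d8, d9, d11, d13, d14} ∩ {d1, d4, d5, d8, d12, d14, d15} = {d4, d5, d8, d14}
… ∩ ⟦below d12⟧ = {d4, d5, d8, d14} ∩ {d1, d3, d4, d6, d8, d11, d15} = {d4, d8}
… ∩ ⟦cold⟧ = {d4, d8} ∩ {d1, d2, d5, d6, d7, d10, d11, d12, d13, d14} = ∅
… ∩ ⟦square⟧ = ∅ ∩ {d1, d3, d5, d7, d13} = ∅
So ⟦cold square plate which contained d13 below d12⟧ = {}.

{}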